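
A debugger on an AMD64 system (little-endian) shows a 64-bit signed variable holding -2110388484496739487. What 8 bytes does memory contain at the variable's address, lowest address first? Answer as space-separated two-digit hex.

Two's complement of -2110388484496739487 in 64 bits: 2110388484496739487 = 0x1D499B253480CC9F; invert → 0xE2B664DACB7F3360; add 1 → 0xE2B664DACB7F3361.
Split into bytes (most-significant first): E2 B6 64 DA CB 7F 33 61.
In little-endian order the low byte comes first in memory.
So at ascending addresses the bytes are 61 33 7F CB DA 64 B6 E2.

61 33 7F CB DA 64 B6 E2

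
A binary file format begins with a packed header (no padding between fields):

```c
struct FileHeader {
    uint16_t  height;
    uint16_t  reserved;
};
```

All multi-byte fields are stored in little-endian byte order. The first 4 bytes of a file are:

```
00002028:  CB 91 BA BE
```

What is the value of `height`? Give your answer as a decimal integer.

`height` is the first field, at byte offset 0, occupying 2 bytes.
Bytes at offsets 0..1: CB 91.
Little-endian stores the least-significant byte at the lowest address.
Reassemble most-significant byte first: 91 CB → 0x91CB.
0x91CB = 37323.

37323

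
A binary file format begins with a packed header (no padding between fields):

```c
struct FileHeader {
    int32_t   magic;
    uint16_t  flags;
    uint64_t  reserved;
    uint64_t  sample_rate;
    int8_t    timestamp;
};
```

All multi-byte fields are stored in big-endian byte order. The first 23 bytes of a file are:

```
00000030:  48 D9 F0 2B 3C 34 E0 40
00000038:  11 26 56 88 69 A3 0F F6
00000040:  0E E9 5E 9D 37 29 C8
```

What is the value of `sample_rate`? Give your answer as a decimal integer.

`sample_rate` follows `magic` (4 B), `flags` (2 B), `reserved` (8 B), so it starts at offset 4 + 2 + 8 = 14 and occupies 8 bytes.
Bytes at offsets 14..21: 0F F6 0E E9 5E 9D 37 29.
Big-endian: lowest address holds the most-significant byte.
The bytes are already most-significant first: 0x0FF60EE95E9D3729.
0x0FF60EE95E9D3729 = 1150123150317270825.

1150123150317270825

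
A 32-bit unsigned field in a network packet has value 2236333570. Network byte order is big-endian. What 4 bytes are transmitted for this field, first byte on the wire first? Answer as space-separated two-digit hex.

2236333570 in hexadecimal, padded to 32 bits, is 0x854BBE02.
Split into bytes (most-significant first): 85 4B BE 02.
Big-endian stores the most-significant byte at the lowest address.
So the memory order matches the most-significant-first order: 85 4B BE 02.

85 4B BE 02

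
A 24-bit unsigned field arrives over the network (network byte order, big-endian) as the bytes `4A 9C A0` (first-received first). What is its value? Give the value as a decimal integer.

Big-endian: lowest address holds the most-significant byte.
The bytes are already most-significant first: 0x4A9CA0.
0x4A9CA0 = 4889760.

4889760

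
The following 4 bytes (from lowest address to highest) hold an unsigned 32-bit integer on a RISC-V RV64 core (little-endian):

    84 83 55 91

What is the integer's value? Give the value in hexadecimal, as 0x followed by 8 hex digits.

Little-endian stores the least-significant byte at the lowest address.
Reassemble most-significant byte first: 91 55 83 84 → 0x91558384.

0x91558384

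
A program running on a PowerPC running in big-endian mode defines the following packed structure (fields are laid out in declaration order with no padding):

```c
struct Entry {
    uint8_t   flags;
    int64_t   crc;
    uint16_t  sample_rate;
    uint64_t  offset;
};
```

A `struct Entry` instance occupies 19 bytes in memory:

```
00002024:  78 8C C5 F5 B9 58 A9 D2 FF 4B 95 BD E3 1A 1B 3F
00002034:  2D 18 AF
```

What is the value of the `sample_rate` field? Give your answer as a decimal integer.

19349

`sample_rate` follows `flags` (1 B), `crc` (8 B), so it starts at offset 1 + 8 = 9 and occupies 2 bytes.
Bytes at offsets 9..10: 4B 95.
In big-endian order the high byte comes first in memory.
The bytes are already most-significant first: 0x4B95.
0x4B95 = 19349.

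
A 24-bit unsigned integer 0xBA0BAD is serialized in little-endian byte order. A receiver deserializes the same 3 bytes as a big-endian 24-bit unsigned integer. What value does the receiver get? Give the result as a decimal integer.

11340730

Stored little-endian, the bytes at ascending addresses are AD 0B BA.
Read back as big-endian, the last byte is least significant, giving 0xAD0BBA.
0xAD0BBA = 11340730.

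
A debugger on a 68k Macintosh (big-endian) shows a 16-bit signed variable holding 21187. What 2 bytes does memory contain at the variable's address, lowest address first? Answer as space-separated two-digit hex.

52 C3

21187 in hexadecimal, padded to 16 bits, is 0x52C3.
Split into bytes (most-significant first): 52 C3.
Big-endian stores the most-significant byte at the lowest address.
So the memory order matches the most-significant-first order: 52 C3.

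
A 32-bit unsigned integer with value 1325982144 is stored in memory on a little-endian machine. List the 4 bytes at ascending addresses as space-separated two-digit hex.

1325982144 in hexadecimal, padded to 32 bits, is 0x4F08E1C0.
Split into bytes (most-significant first): 4F 08 E1 C0.
Little-endian stores the least-significant byte at the lowest address.
So at ascending addresses the bytes are C0 E1 08 4F.

C0 E1 08 4F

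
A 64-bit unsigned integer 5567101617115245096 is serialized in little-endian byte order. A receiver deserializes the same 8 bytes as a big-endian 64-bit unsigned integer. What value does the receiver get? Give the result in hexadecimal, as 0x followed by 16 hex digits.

5567101617115245096 in 64-bit hexadecimal is 0x4D42516CCCA82A28.
Stored little-endian, the bytes at ascending addresses are 28 2A A8 CC 6C 51 42 4D.
Read back as big-endian, the last byte is least significant, giving 0x282AA8CC6C51424D.

0x282AA8CC6C51424D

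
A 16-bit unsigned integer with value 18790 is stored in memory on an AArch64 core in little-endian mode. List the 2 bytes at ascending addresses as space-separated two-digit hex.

66 49

18790 in hexadecimal, padded to 16 bits, is 0x4966.
Split into bytes (most-significant first): 49 66.
In little-endian order the low byte comes first in memory.
So at ascending addresses the bytes are 66 49.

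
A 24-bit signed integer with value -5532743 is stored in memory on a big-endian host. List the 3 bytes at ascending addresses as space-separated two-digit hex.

AB 93 B9

Two's complement of -5532743 in 24 bits: 5532743 = 0x546C47; invert → 0xAB93B8; add 1 → 0xAB93B9.
Split into bytes (most-significant first): AB 93 B9.
Big-endian stores the most-significant byte at the lowest address.
So the memory order matches the most-significant-first order: AB 93 B9.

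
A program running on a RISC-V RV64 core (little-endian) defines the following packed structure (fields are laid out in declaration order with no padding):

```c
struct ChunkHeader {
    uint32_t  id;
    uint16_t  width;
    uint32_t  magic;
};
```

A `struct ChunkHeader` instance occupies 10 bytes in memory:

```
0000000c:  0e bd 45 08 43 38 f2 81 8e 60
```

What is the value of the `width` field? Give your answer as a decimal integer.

14403

`width` follows `id` (4 bytes), so it starts at byte offset 4 and occupies 2 bytes.
Bytes at offsets 4..5: 43 38.
Little-endian: lowest address holds the least-significant byte.
Reassemble most-significant byte first: 38 43 → 0x3843.
0x3843 = 14403.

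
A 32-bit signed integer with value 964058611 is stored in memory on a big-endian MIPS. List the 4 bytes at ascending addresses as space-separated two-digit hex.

964058611 in hexadecimal, padded to 32 bits, is 0x39765DF3.
Split into bytes (most-significant first): 39 76 5D F3.
Big-endian: lowest address holds the most-significant byte.
So the memory order matches the most-significant-first order: 39 76 5D F3.

39 76 5D F3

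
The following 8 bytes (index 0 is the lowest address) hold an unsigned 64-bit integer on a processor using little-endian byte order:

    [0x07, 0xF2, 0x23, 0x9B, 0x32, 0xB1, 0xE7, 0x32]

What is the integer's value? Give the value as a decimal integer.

3668095252425863687

Little-endian stores the least-significant byte at the lowest address.
Reassemble most-significant byte first: 32 E7 B1 32 9B 23 F2 07 → 0x32E7B1329B23F207.
0x32E7B1329B23F207 = 3668095252425863687.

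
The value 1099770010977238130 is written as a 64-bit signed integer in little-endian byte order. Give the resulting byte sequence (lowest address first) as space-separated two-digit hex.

72 FC EC 86 FF 2A 43 0F

1099770010977238130 in hexadecimal, padded to 64 bits, is 0x0F432AFF86ECFC72.
Split into bytes (most-significant first): 0F 43 2A FF 86 EC FC 72.
Little-endian stores the least-significant byte at the lowest address.
So at ascending addresses the bytes are 72 FC EC 86 FF 2A 43 0F.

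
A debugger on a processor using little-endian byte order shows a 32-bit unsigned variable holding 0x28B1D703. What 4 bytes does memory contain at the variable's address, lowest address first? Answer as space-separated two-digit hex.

Split into bytes (most-significant first): 28 B1 D7 03.
In little-endian order the low byte comes first in memory.
So at ascending addresses the bytes are 03 D7 B1 28.

03 D7 B1 28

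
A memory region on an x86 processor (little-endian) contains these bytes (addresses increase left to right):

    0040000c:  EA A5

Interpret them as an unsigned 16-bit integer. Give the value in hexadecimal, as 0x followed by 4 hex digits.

In little-endian order the low byte comes first in memory.
Reassemble most-significant byte first: A5 EA → 0xA5EA.

0xA5EA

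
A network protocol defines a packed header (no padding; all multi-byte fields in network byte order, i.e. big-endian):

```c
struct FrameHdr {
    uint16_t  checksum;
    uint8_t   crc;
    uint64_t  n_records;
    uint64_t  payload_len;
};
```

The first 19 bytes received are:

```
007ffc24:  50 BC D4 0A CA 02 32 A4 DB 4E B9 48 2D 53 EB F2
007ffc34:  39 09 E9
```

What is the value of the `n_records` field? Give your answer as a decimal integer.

`n_records` follows `checksum` (2 B), `crc` (1 B), so it starts at offset 2 + 1 = 3 and occupies 8 bytes.
Bytes at offsets 3..10: 0A CA 02 32 A4 DB 4E B9.
Big-endian: lowest address holds the most-significant byte.
The bytes are already most-significant first: 0x0ACA0232A4DB4EB9.
0x0ACA0232A4DB4EB9 = 777436302212288185.

777436302212288185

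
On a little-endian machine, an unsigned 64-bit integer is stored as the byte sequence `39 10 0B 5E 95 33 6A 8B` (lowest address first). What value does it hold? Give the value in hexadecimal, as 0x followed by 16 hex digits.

Little-endian: lowest address holds the least-significant byte.
Reassemble most-significant byte first: 8B 6A 33 95 5E 0B 10 39 → 0x8B6A33955E0B1039.

0x8B6A33955E0B1039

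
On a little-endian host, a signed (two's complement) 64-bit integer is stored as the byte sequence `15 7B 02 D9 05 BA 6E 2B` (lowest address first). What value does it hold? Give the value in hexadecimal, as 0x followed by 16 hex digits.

0x2B6EBA05D9027B15

Little-endian: lowest address holds the least-significant byte.
Reassemble most-significant byte first: 2B 6E BA 05 D9 02 7B 15 → 0x2B6EBA05D9027B15.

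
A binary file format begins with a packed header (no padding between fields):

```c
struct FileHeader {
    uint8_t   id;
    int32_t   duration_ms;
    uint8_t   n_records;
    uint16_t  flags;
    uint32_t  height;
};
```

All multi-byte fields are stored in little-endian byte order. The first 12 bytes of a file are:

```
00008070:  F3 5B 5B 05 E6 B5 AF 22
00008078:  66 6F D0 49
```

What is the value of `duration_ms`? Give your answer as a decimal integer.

`duration_ms` follows `id` (1 byte), so it starts at byte offset 1 and occupies 4 bytes.
Bytes at offsets 1..4: 5B 5B 05 E6.
Little-endian stores the least-significant byte at the lowest address.
Reassemble most-significant byte first: E6 05 5B 5B → 0xE6055B5B.
Top bit is set, so as a signed 32-bit value this is 0xE6055B5B − 2^32 = -435856549.

-435856549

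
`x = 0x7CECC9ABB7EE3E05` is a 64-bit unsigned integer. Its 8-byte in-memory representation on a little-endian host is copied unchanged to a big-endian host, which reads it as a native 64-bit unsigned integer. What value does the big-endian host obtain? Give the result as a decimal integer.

378001891374263420

Stored little-endian, the bytes at ascending addresses are 05 3E EE B7 AB C9 EC 7C.
Read back as big-endian, the last byte is least significant, giving 0x053EEEB7ABC9EC7C.
0x053EEEB7ABC9EC7C = 378001891374263420.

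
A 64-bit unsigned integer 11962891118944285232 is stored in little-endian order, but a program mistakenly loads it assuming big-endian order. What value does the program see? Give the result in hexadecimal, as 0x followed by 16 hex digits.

11962891118944285232 in 64-bit hexadecimal is 0xA604BA172F597230.
Stored little-endian, the bytes at ascending addresses are 30 72 59 2F 17 BA 04 A6.
Read back as big-endian, the last byte is least significant, giving 0x3072592F17BA04A6.

0x3072592F17BA04A6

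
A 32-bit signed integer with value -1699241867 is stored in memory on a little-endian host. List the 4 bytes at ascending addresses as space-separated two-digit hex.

75 A0 B7 9A

Two's complement of -1699241867 in 32 bits: 1699241867 = 0x65485F8B; invert → 0x9AB7A074; add 1 → 0x9AB7A075.
Split into bytes (most-significant first): 9A B7 A0 75.
Little-endian: lowest address holds the least-significant byte.
So at ascending addresses the bytes are 75 A0 B7 9A.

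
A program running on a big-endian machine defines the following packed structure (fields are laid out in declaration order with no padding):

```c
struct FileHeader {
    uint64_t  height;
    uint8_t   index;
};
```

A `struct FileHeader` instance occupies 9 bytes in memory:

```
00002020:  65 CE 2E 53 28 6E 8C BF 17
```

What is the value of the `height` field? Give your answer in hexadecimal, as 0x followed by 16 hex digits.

`height` is the first field, at byte offset 0, occupying 8 bytes.
Bytes at offsets 0..7: 65 CE 2E 53 28 6E 8C BF.
Big-endian stores the most-significant byte at the lowest address.
The bytes are already most-significant first: 0x65CE2E53286E8CBF.

0x65CE2E53286E8CBF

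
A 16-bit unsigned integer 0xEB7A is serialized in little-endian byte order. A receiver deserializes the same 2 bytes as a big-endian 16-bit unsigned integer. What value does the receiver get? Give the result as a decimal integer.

Stored little-endian, the bytes at ascending addresses are 7A EB.
Read back as big-endian, the last byte is least significant, giving 0x7AEB.
0x7AEB = 31467.

31467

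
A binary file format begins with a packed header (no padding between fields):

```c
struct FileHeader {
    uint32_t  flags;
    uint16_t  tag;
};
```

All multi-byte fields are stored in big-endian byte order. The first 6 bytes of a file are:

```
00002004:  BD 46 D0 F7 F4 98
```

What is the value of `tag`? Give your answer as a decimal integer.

`tag` follows `flags` (4 bytes), so it starts at byte offset 4 and occupies 2 bytes.
Bytes at offsets 4..5: F4 98.
Big-endian: lowest address holds the most-significant byte.
The bytes are already most-significant first: 0xF498.
0xF498 = 62616.

62616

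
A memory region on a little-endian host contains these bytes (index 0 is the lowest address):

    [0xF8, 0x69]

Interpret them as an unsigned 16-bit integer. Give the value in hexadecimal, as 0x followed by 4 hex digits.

Little-endian: lowest address holds the least-significant byte.
Reassemble most-significant byte first: 69 F8 → 0x69F8.

0x69F8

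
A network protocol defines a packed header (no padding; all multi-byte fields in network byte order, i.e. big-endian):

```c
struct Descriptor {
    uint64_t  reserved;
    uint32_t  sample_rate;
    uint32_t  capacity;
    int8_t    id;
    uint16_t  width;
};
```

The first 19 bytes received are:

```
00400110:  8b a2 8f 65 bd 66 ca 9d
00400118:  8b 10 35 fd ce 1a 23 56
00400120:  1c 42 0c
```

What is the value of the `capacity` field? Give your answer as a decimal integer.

`capacity` follows `reserved` (8 B), `sample_rate` (4 B), so it starts at offset 8 + 4 = 12 and occupies 4 bytes.
Bytes at offsets 12..15: CE 1A 23 56.
In big-endian order the high byte comes first in memory.
The bytes are already most-significant first: 0xCE1A2356.
0xCE1A2356 = 3457819478.

3457819478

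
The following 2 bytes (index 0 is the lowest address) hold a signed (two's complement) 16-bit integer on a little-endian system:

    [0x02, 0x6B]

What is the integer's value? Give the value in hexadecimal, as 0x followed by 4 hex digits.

0x6B02

In little-endian order the low byte comes first in memory.
Reassemble most-significant byte first: 6B 02 → 0x6B02.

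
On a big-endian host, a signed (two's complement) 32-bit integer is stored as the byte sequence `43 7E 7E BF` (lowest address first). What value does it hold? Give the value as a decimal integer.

1132363455

Big-endian stores the most-significant byte at the lowest address.
The bytes are already most-significant first: 0x437E7EBF.
0x437E7EBF = 1132363455.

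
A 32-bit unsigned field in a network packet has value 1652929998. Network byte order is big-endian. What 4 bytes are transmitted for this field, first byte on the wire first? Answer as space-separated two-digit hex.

1652929998 in hexadecimal, padded to 32 bits, is 0x6285B5CE.
Split into bytes (most-significant first): 62 85 B5 CE.
Big-endian stores the most-significant byte at the lowest address.
So the memory order matches the most-significant-first order: 62 85 B5 CE.

62 85 B5 CE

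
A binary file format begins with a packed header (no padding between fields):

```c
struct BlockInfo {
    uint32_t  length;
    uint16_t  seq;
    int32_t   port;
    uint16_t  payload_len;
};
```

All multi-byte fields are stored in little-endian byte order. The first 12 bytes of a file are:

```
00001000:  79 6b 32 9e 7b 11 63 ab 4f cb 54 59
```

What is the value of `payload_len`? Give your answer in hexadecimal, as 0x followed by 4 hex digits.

`payload_len` follows `length` (4 B), `seq` (2 B), `port` (4 B), so it starts at offset 4 + 2 + 4 = 10 and occupies 2 bytes.
Bytes at offsets 10..11: 54 59.
Little-endian: lowest address holds the least-significant byte.
Reassemble most-significant byte first: 59 54 → 0x5954.

0x5954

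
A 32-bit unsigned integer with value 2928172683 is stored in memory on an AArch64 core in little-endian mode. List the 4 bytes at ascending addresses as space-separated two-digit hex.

2928172683 in hexadecimal, padded to 32 bits, is 0xAE885E8B.
Split into bytes (most-significant first): AE 88 5E 8B.
In little-endian order the low byte comes first in memory.
So at ascending addresses the bytes are 8B 5E 88 AE.

8B 5E 88 AE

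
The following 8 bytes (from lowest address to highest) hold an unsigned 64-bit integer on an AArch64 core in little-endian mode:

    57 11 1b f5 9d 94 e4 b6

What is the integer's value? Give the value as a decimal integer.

Little-endian stores the least-significant byte at the lowest address.
Reassemble most-significant byte first: B6 E4 94 9D F5 1B 11 57 → 0xB6E4949DF51B1157.
0xB6E4949DF51B1157 = 13178821815735882071.

13178821815735882071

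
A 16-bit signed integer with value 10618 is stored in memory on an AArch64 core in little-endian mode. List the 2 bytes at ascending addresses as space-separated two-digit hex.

10618 in hexadecimal, padded to 16 bits, is 0x297A.
Split into bytes (most-significant first): 29 7A.
Little-endian: lowest address holds the least-significant byte.
So at ascending addresses the bytes are 7A 29.

7A 29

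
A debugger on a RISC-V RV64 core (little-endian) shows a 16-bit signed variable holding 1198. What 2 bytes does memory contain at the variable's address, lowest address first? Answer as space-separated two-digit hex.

1198 in hexadecimal, padded to 16 bits, is 0x04AE.
Split into bytes (most-significant first): 04 AE.
Little-endian: lowest address holds the least-significant byte.
So at ascending addresses the bytes are AE 04.

AE 04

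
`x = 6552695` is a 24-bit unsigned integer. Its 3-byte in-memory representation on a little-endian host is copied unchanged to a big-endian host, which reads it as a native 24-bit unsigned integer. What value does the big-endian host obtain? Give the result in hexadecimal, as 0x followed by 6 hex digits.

0x77FC63

6552695 in 24-bit hexadecimal is 0x63FC77.
Stored little-endian, the bytes at ascending addresses are 77 FC 63.
Read back as big-endian, the last byte is least significant, giving 0x77FC63.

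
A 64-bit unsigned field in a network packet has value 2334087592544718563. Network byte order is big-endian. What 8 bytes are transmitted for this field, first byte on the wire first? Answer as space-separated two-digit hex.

2334087592544718563 in hexadecimal, padded to 64 bits, is 0x2064584C84464EE3.
Split into bytes (most-significant first): 20 64 58 4C 84 46 4E E3.
Big-endian stores the most-significant byte at the lowest address.
So the memory order matches the most-significant-first order: 20 64 58 4C 84 46 4E E3.

20 64 58 4C 84 46 4E E3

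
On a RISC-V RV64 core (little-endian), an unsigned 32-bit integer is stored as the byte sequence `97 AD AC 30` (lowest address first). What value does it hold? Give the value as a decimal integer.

Little-endian stores the least-significant byte at the lowest address.
Reassemble most-significant byte first: 30 AC AD 97 → 0x30ACAD97.
0x30ACAD97 = 816622999.

816622999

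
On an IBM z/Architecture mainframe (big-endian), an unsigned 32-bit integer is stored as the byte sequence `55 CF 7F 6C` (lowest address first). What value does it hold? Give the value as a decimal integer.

In big-endian order the high byte comes first in memory.
The bytes are already most-significant first: 0x55CF7F6C.
0x55CF7F6C = 1439661932.

1439661932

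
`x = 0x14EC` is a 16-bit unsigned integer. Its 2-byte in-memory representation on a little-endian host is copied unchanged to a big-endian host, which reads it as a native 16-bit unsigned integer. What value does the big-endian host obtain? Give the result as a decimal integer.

Stored little-endian, the bytes at ascending addresses are EC 14.
Read back as big-endian, the last byte is least significant, giving 0xEC14.
0xEC14 = 60436.

60436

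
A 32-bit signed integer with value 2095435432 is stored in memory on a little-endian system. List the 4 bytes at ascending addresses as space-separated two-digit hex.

A8 CE E5 7C

2095435432 in hexadecimal, padded to 32 bits, is 0x7CE5CEA8.
Split into bytes (most-significant first): 7C E5 CE A8.
Little-endian stores the least-significant byte at the lowest address.
So at ascending addresses the bytes are A8 CE E5 7C.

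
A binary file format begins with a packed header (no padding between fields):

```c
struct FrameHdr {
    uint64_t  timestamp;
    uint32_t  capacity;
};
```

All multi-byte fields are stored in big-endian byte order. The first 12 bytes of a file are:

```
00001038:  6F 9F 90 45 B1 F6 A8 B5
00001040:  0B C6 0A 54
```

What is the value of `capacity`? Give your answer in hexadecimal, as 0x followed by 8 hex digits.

`capacity` follows `timestamp` (8 bytes), so it starts at byte offset 8 and occupies 4 bytes.
Bytes at offsets 8..11: 0B C6 0A 54.
Big-endian: lowest address holds the most-significant byte.
The bytes are already most-significant first: 0x0BC60A54.

0x0BC60A54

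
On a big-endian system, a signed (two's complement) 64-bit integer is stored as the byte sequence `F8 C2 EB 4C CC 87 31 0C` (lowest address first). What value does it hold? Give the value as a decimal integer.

-521595891740102388

Big-endian stores the most-significant byte at the lowest address.
The bytes are already most-significant first: 0xF8C2EB4CCC87310C.
Top bit is set, so as a signed 64-bit value this is 0xF8C2EB4CCC87310C − 2^64 = -521595891740102388.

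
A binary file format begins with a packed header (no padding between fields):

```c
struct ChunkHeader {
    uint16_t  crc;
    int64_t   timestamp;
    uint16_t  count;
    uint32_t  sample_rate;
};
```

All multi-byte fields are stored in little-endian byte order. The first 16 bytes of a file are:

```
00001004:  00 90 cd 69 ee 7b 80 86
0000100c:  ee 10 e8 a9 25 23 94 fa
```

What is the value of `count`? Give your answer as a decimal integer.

`count` follows `crc` (2 B), `timestamp` (8 B), so it starts at offset 2 + 8 = 10 and occupies 2 bytes.
Bytes at offsets 10..11: E8 A9.
Little-endian stores the least-significant byte at the lowest address.
Reassemble most-significant byte first: A9 E8 → 0xA9E8.
0xA9E8 = 43496.

43496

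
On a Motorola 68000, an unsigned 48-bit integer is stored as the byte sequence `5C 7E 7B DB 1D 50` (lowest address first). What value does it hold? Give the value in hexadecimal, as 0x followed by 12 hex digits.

In big-endian order the high byte comes first in memory.
The bytes are already most-significant first: 0x5C7E7BDB1D50.

0x5C7E7BDB1D50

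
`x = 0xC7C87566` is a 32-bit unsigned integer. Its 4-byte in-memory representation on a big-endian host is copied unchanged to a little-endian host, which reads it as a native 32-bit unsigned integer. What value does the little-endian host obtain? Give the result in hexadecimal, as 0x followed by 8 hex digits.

Stored big-endian, the bytes at ascending addresses are C7 C8 75 66.
Read back as little-endian, the first byte is least significant, giving 0x6675C8C7.

0x6675C8C7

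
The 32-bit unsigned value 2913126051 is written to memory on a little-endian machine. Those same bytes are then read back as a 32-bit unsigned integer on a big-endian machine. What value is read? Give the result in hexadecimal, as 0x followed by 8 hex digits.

2913126051 in 32-bit hexadecimal is 0xADA2C6A3.
Stored little-endian, the bytes at ascending addresses are A3 C6 A2 AD.
Read back as big-endian, the last byte is least significant, giving 0xA3C6A2AD.

0xA3C6A2AD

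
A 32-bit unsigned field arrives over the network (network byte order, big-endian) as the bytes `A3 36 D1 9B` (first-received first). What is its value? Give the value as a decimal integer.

2738278811

Big-endian: lowest address holds the most-significant byte.
The bytes are already most-significant first: 0xA336D19B.
0xA336D19B = 2738278811.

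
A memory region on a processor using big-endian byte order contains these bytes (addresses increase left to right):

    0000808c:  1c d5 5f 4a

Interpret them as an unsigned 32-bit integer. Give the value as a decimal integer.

483745610

In big-endian order the high byte comes first in memory.
The bytes are already most-significant first: 0x1CD55F4A.
0x1CD55F4A = 483745610.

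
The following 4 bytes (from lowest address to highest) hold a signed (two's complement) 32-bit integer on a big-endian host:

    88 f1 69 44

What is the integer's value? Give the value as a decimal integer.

-1997444796

In big-endian order the high byte comes first in memory.
The bytes are already most-significant first: 0x88F16944.
Top bit is set, so as a signed 32-bit value this is 0x88F16944 − 2^32 = -1997444796.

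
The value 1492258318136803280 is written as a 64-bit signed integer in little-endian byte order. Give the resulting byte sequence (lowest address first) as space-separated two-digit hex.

1492258318136803280 in hexadecimal, padded to 64 bits, is 0x14B59108B5AA7FD0.
Split into bytes (most-significant first): 14 B5 91 08 B5 AA 7F D0.
In little-endian order the low byte comes first in memory.
So at ascending addresses the bytes are D0 7F AA B5 08 91 B5 14.

D0 7F AA B5 08 91 B5 14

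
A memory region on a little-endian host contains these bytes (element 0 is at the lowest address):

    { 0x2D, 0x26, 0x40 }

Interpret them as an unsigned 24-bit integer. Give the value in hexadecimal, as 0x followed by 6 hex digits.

0x40262D

In little-endian order the low byte comes first in memory.
Reassemble most-significant byte first: 40 26 2D → 0x40262D.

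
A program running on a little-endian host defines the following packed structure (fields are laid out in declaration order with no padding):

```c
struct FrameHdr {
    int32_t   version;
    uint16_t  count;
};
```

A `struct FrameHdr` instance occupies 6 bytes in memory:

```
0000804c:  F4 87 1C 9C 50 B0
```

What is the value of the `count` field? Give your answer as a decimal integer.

`count` follows `version` (4 bytes), so it starts at byte offset 4 and occupies 2 bytes.
Bytes at offsets 4..5: 50 B0.
Little-endian: lowest address holds the least-significant byte.
Reassemble most-significant byte first: B0 50 → 0xB050.
0xB050 = 45136.

45136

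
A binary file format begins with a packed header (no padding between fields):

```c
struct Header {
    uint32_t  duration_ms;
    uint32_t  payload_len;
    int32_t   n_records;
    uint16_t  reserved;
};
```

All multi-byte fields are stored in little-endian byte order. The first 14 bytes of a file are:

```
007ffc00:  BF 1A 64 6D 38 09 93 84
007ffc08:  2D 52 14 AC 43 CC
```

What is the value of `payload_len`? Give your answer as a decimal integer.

2224228664

`payload_len` follows `duration_ms` (4 bytes), so it starts at byte offset 4 and occupies 4 bytes.
Bytes at offsets 4..7: 38 09 93 84.
Little-endian stores the least-significant byte at the lowest address.
Reassemble most-significant byte first: 84 93 09 38 → 0x84930938.
0x84930938 = 2224228664.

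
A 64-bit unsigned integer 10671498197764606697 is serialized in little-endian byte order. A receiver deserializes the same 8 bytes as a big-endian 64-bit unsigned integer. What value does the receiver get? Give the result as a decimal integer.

10671498197764606697 in 64-bit hexadecimal is 0x9418C71222FB0AE9.
Stored little-endian, the bytes at ascending addresses are E9 0A FB 22 12 C7 18 94.
Read back as big-endian, the last byte is least significant, giving 0xE90AFB2212C71894.
0xE90AFB2212C71894 = 16792510284366813332.

16792510284366813332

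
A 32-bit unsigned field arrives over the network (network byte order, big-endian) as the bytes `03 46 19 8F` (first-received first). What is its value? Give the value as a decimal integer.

54925711

Big-endian: lowest address holds the most-significant byte.
The bytes are already most-significant first: 0x0346198F.
0x0346198F = 54925711.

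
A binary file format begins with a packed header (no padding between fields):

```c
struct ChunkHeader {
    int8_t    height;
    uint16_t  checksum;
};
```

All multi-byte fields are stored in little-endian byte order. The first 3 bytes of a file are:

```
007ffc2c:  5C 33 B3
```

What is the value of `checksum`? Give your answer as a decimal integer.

45875

`checksum` follows `height` (1 byte), so it starts at byte offset 1 and occupies 2 bytes.
Bytes at offsets 1..2: 33 B3.
In little-endian order the low byte comes first in memory.
Reassemble most-significant byte first: B3 33 → 0xB333.
0xB333 = 45875.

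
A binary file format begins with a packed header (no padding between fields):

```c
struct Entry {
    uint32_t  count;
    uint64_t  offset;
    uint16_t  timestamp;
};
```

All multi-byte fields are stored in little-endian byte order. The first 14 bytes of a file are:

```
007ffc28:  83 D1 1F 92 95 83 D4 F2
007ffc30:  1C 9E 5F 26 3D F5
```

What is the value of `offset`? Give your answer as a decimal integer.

2765102543399060373

`offset` follows `count` (4 bytes), so it starts at byte offset 4 and occupies 8 bytes.
Bytes at offsets 4..11: 95 83 D4 F2 1C 9E 5F 26.
Little-endian stores the least-significant byte at the lowest address.
Reassemble most-significant byte first: 26 5F 9E 1C F2 D4 83 95 → 0x265F9E1CF2D48395.
0x265F9E1CF2D48395 = 2765102543399060373.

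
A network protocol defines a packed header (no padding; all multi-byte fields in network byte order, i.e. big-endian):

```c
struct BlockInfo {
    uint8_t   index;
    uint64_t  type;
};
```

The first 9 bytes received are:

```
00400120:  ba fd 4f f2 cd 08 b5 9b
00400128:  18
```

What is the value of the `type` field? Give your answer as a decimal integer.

`type` follows `index` (1 byte), so it starts at byte offset 1 and occupies 8 bytes.
Bytes at offsets 1..8: FD 4F F2 CD 08 B5 9B 18.
Big-endian: lowest address holds the most-significant byte.
The bytes are already most-significant first: 0xFD4FF2CD08B59B18.
0xFD4FF2CD08B59B18 = 18253074777184246552.

18253074777184246552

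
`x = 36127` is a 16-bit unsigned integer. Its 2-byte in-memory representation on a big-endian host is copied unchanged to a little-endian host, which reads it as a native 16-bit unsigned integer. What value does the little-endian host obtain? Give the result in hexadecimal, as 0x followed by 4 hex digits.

0x1F8D

36127 in 16-bit hexadecimal is 0x8D1F.
Stored big-endian, the bytes at ascending addresses are 8D 1F.
Read back as little-endian, the first byte is least significant, giving 0x1F8D.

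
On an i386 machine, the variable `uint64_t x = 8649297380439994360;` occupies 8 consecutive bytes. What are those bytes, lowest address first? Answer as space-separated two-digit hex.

F8 AF D7 3D 24 7A 08 78

8649297380439994360 in hexadecimal, padded to 64 bits, is 0x78087A243DD7AFF8.
Split into bytes (most-significant first): 78 08 7A 24 3D D7 AF F8.
Little-endian: lowest address holds the least-significant byte.
So at ascending addresses the bytes are F8 AF D7 3D 24 7A 08 78.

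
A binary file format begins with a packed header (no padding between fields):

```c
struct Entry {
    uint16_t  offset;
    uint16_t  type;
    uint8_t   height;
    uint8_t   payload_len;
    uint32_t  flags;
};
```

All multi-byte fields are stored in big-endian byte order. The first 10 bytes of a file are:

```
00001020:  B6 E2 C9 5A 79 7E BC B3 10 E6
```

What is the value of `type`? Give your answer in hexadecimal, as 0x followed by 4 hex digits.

`type` follows `offset` (2 bytes), so it starts at byte offset 2 and occupies 2 bytes.
Bytes at offsets 2..3: C9 5A.
Big-endian stores the most-significant byte at the lowest address.
The bytes are already most-significant first: 0xC95A.

0xC95A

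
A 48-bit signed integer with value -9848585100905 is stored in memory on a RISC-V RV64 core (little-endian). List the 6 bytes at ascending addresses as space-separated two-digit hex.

Two's complement of -9848585100905 in 48 bits: 9848585100905 = 0x08F50D6A9E69; invert → 0xF70AF2956196; add 1 → 0xF70AF2956197.
Split into bytes (most-significant first): F7 0A F2 95 61 97.
Little-endian stores the least-significant byte at the lowest address.
So at ascending addresses the bytes are 97 61 95 F2 0A F7.

97 61 95 F2 0A F7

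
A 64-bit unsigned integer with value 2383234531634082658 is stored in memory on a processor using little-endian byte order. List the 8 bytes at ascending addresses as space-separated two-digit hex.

2383234531634082658 in hexadecimal, padded to 64 bits, is 0x2112F32DFA7E7362.
Split into bytes (most-significant first): 21 12 F3 2D FA 7E 73 62.
Little-endian stores the least-significant byte at the lowest address.
So at ascending addresses the bytes are 62 73 7E FA 2D F3 12 21.

62 73 7E FA 2D F3 12 21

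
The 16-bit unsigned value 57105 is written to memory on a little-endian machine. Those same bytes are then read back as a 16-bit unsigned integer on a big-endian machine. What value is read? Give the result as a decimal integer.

4575

57105 in 16-bit hexadecimal is 0xDF11.
Stored little-endian, the bytes at ascending addresses are 11 DF.
Read back as big-endian, the last byte is least significant, giving 0x11DF.
0x11DF = 4575.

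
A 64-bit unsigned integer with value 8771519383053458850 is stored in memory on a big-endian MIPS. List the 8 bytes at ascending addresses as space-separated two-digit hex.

79 BA B2 67 C7 5A DD A2

8771519383053458850 in hexadecimal, padded to 64 bits, is 0x79BAB267C75ADDA2.
Split into bytes (most-significant first): 79 BA B2 67 C7 5A DD A2.
Big-endian stores the most-significant byte at the lowest address.
So the memory order matches the most-significant-first order: 79 BA B2 67 C7 5A DD A2.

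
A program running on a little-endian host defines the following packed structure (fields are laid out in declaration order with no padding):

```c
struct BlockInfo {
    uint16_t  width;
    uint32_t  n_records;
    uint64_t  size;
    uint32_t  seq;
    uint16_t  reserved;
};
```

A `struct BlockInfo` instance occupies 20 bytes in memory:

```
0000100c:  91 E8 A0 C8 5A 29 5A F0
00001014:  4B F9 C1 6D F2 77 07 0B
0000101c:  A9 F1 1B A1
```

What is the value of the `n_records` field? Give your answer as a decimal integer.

693815456

`n_records` follows `width` (2 bytes), so it starts at byte offset 2 and occupies 4 bytes.
Bytes at offsets 2..5: A0 C8 5A 29.
Little-endian stores the least-significant byte at the lowest address.
Reassemble most-significant byte first: 29 5A C8 A0 → 0x295AC8A0.
0x295AC8A0 = 693815456.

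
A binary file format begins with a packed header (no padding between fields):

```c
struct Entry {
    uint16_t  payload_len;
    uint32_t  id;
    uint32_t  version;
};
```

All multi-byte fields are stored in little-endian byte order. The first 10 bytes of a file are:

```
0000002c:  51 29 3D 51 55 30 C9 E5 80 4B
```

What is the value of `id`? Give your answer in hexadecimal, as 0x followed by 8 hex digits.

0x3055513D

`id` follows `payload_len` (2 bytes), so it starts at byte offset 2 and occupies 4 bytes.
Bytes at offsets 2..5: 3D 51 55 30.
Little-endian stores the least-significant byte at the lowest address.
Reassemble most-significant byte first: 30 55 51 3D → 0x3055513D.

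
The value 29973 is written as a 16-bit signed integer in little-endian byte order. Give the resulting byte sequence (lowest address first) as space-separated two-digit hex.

29973 in hexadecimal, padded to 16 bits, is 0x7515.
Split into bytes (most-significant first): 75 15.
Little-endian stores the least-significant byte at the lowest address.
So at ascending addresses the bytes are 15 75.

15 75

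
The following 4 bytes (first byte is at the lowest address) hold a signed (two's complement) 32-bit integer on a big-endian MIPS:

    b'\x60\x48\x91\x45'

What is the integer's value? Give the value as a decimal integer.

Big-endian: lowest address holds the most-significant byte.
The bytes are already most-significant first: 0x60489145.
0x60489145 = 1615368517.

1615368517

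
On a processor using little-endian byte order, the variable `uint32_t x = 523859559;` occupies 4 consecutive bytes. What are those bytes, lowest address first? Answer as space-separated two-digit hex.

523859559 in hexadecimal, padded to 32 bits, is 0x1F397667.
Split into bytes (most-significant first): 1F 39 76 67.
In little-endian order the low byte comes first in memory.
So at ascending addresses the bytes are 67 76 39 1F.

67 76 39 1F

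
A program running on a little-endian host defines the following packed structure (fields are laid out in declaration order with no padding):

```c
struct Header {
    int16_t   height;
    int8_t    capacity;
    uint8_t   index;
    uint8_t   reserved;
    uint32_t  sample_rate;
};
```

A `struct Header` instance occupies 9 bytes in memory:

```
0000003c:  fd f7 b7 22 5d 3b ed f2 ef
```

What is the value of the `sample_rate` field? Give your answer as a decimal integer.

4025675067

`sample_rate` follows `height` (2 B), `capacity` (1 B), `index` (1 B), `reserved` (1 B), so it starts at offset 2 + 1 + 1 + 1 = 5 and occupies 4 bytes.
Bytes at offsets 5..8: 3B ED F2 EF.
Little-endian stores the least-significant byte at the lowest address.
Reassemble most-significant byte first: EF F2 ED 3B → 0xEFF2ED3B.
0xEFF2ED3B = 4025675067.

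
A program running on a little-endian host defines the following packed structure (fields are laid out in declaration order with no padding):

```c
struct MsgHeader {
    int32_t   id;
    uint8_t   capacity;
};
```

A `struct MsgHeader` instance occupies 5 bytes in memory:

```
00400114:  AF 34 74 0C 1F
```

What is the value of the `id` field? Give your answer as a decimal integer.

`id` is the first field, at byte offset 0, occupying 4 bytes.
Bytes at offsets 0..3: AF 34 74 0C.
Little-endian stores the least-significant byte at the lowest address.
Reassemble most-significant byte first: 0C 74 34 AF → 0x0C7434AF.
0x0C7434AF = 208942255.

208942255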